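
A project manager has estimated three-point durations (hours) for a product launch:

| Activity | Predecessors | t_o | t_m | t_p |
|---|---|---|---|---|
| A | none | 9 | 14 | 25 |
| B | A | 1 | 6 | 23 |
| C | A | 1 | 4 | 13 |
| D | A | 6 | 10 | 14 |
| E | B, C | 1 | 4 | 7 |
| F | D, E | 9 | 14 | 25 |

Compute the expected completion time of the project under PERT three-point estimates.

42 hours

te_A = (9 + 4·14 + 25)/6 = 90/6 = 15
te_B = (1 + 4·6 + 23)/6 = 48/6 = 8
te_C = (1 + 4·4 + 13)/6 = 30/6 = 5
te_D = (6 + 4·10 + 14)/6 = 60/6 = 10
te_E = (1 + 4·4 + 7)/6 = 24/6 = 4
te_F = (9 + 4·14 + 25)/6 = 90/6 = 15

Forward pass:
ES_A = 0; EF_A = 15
ES_B = 15; EF_B = 15+8 = 23
ES_C = 15; EF_C = 15+5 = 20
ES_D = 15; EF_D = 15+10 = 25
ES_E = max(EF_B=23, EF_C=20) = 23; EF_E = 23+4 = 27
ES_F = max(EF_D=25, EF_E=27) = 27; EF_F = 27+15 = 42
Expected project duration μ = 42 hours. Critical path: A → B → E → F.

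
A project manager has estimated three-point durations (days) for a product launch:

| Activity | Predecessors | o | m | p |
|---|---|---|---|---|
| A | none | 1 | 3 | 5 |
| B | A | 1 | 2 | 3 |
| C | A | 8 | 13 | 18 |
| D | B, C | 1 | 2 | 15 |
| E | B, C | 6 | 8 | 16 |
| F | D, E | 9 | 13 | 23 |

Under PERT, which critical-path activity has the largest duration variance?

F

te_A = (1 + 4·3 + 5)/6 = 18/6 = 3; σ²_A = ((5−1)/6)² = 0.444
te_B = (1 + 4·2 + 3)/6 = 12/6 = 2; σ²_B = ((3−1)/6)² = 0.111
te_C = (8 + 4·13 + 18)/6 = 78/6 = 13; σ²_C = ((18−8)/6)² = 2.778
te_D = (1 + 4·2 + 15)/6 = 24/6 = 4; σ²_D = ((15−1)/6)² = 5.444
te_E = (6 + 4·8 + 16)/6 = 54/6 = 9; σ²_E = ((16−6)/6)² = 2.778
te_F = (9 + 4·13 + 23)/6 = 84/6 = 14; σ²_F = ((23−9)/6)² = 5.444

Forward pass:
ES_A = 0; EF_A = 3
ES_B = 3; EF_B = 3+2 = 5
ES_C = 3; EF_C = 3+13 = 16
ES_D = max(EF_B=5, EF_C=16) = 16; EF_D = 16+4 = 20
ES_E = max(EF_B=5, EF_C=16) = 16; EF_E = 16+9 = 25
ES_F = max(EF_D=20, EF_E=25) = 25; EF_F = 25+14 = 39
Expected project duration μ = 39 days. Critical path: A → C → E → F.

Variances on critical path: σ²_A=0.444, σ²_C=2.778, σ²_E=2.778, σ²_F=5.444.
Largest is σ²_F = 5.444.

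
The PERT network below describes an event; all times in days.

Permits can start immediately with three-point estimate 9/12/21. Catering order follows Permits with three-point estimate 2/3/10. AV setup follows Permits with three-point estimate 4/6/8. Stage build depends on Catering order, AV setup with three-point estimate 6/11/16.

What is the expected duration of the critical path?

30 days

te_Permits = (9 + 4·12 + 21)/6 = 78/6 = 13
te_Catering order = (2 + 4·3 + 10)/6 = 24/6 = 4
te_AV setup = (4 + 4·6 + 8)/6 = 36/6 = 6
te_Stage build = (6 + 4·11 + 16)/6 = 66/6 = 11

Forward pass:
ES_Permits = 0; EF_Permits = 13
ES_Catering order = 13; EF_Catering order = 13+4 = 17
ES_AV setup = 13; EF_AV setup = 13+6 = 19
ES_Stage build = max(EF_Catering order=17, EF_AV setup=19) = 19; EF_Stage build = 19+11 = 30
Expected project duration μ = 30 days. Critical path: Permits → AV setup → Stage build.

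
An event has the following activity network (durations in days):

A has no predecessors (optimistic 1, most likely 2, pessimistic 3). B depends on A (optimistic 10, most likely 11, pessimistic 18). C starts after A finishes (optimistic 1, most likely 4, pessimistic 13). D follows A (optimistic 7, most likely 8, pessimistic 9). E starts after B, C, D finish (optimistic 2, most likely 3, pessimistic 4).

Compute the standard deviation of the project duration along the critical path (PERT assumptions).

1.41 days

te_A = (1 + 4·2 + 3)/6 = 12/6 = 2; σ²_A = ((3−1)/6)² = 0.111
te_B = (10 + 4·11 + 18)/6 = 72/6 = 12; σ²_B = ((18−10)/6)² = 1.778
te_C = (1 + 4·4 + 13)/6 = 30/6 = 5; σ²_C = ((13−1)/6)² = 4.000
te_D = (7 + 4·8 + 9)/6 = 48/6 = 8; σ²_D = ((9−7)/6)² = 0.111
te_E = (2 + 4·3 + 4)/6 = 18/6 = 3; σ²_E = ((4−2)/6)² = 0.111

Forward pass:
ES_A = 0; EF_A = 2
ES_B = 2; EF_B = 2+12 = 14
ES_C = 2; EF_C = 2+5 = 7
ES_D = 2; EF_D = 2+8 = 10
ES_E = max(EF_B=14, EF_C=7, EF_D=10) = 14; EF_E = 14+3 = 17
Expected project duration μ = 17 days. Critical path: A → B → E.

Variance along critical path = 0.111 + 1.778 + 0.111 = 2.000
σ = √2.000 = 1.414 days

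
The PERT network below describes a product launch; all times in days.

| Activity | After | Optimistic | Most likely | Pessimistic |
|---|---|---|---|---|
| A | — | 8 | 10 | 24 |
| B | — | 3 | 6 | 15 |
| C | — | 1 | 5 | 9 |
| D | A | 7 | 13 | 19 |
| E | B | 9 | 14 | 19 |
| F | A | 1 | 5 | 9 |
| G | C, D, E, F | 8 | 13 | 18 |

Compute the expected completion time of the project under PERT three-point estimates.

38 days

te_A = (8 + 4·10 + 24)/6 = 72/6 = 12
te_B = (3 + 4·6 + 15)/6 = 42/6 = 7
te_C = (1 + 4·5 + 9)/6 = 30/6 = 5
te_D = (7 + 4·13 + 19)/6 = 78/6 = 13
te_E = (9 + 4·14 + 19)/6 = 84/6 = 14
te_F = (1 + 4·5 + 9)/6 = 30/6 = 5
te_G = (8 + 4·13 + 18)/6 = 78/6 = 13

Forward pass:
ES_A = 0; EF_A = 12
ES_B = 0; EF_B = 7
ES_C = 0; EF_C = 5
ES_D = 12; EF_D = 12+13 = 25
ES_E = 7; EF_E = 7+14 = 21
ES_F = 12; EF_F = 12+5 = 17
ES_G = max(EF_C=5, EF_D=25, EF_E=21, EF_F=17) = 25; EF_G = 25+13 = 38
Expected project duration μ = 38 days. Critical path: A → D → G.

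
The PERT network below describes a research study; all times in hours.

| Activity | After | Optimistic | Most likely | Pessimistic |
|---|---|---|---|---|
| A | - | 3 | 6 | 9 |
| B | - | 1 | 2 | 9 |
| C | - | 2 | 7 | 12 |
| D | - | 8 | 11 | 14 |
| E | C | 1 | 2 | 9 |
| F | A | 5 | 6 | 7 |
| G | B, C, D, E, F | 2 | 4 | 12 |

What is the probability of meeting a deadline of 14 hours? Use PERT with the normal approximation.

te_A = (3 + 4·6 + 9)/6 = 36/6 = 6; σ²_A = ((9−3)/6)² = 1.000
te_B = (1 + 4·2 + 9)/6 = 18/6 = 3; σ²_B = ((9−1)/6)² = 1.778
te_C = (2 + 4·7 + 12)/6 = 42/6 = 7; σ²_C = ((12−2)/6)² = 2.778
te_D = (8 + 4·11 + 14)/6 = 66/6 = 11; σ²_D = ((14−8)/6)² = 1.000
te_E = (1 + 4·2 + 9)/6 = 18/6 = 3; σ²_E = ((9−1)/6)² = 1.778
te_F = (5 + 4·6 + 7)/6 = 36/6 = 6; σ²_F = ((7−5)/6)² = 0.111
te_G = (2 + 4·4 + 12)/6 = 30/6 = 5; σ²_G = ((12−2)/6)² = 2.778

Forward pass:
ES_A = 0; EF_A = 6
ES_B = 0; EF_B = 3
ES_C = 0; EF_C = 7
ES_D = 0; EF_D = 11
ES_E = 7; EF_E = 7+3 = 10
ES_F = 6; EF_F = 6+6 = 12
ES_G = max(EF_B=3, EF_C=7, EF_D=11, EF_E=10, EF_F=12) = 12; EF_G = 12+5 = 17
Expected project duration μ = 17 hours. Critical path: A → F → G.

Variance along critical path = 1.000 + 0.111 + 2.778 = 3.889; σ = √3.889 = 1.972 hours.
Z = (14 − 17) / 1.972 = -1.521
P(T ≤ 14) = Φ(-1.521) ≈ 0.064

0.064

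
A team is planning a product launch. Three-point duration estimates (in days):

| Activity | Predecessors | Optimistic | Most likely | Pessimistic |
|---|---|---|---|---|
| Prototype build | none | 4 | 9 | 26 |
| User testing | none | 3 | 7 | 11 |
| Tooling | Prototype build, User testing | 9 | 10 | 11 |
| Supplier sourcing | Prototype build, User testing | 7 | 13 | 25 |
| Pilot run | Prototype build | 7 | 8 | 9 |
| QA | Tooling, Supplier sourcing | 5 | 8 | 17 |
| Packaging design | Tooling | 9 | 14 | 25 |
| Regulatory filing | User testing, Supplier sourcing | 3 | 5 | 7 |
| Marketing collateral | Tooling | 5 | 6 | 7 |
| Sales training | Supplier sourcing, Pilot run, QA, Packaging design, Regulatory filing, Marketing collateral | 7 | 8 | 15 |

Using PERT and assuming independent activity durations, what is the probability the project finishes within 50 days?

0.854

te_Prototype build = (4 + 4·9 + 26)/6 = 66/6 = 11; σ²_Prototype build = ((26−4)/6)² = 13.444
te_User testing = (3 + 4·7 + 11)/6 = 42/6 = 7; σ²_User testing = ((11−3)/6)² = 1.778
te_Tooling = (9 + 4·10 + 11)/6 = 60/6 = 10; σ²_Tooling = ((11−9)/6)² = 0.111
te_Supplier sourcing = (7 + 4·13 + 25)/6 = 84/6 = 14; σ²_Supplier sourcing = ((25−7)/6)² = 9.000
te_Pilot run = (7 + 4·8 + 9)/6 = 48/6 = 8; σ²_Pilot run = ((9−7)/6)² = 0.111
te_QA = (5 + 4·8 + 17)/6 = 54/6 = 9; σ²_QA = ((17−5)/6)² = 4.000
te_Packaging design = (9 + 4·14 + 25)/6 = 90/6 = 15; σ²_Packaging design = ((25−9)/6)² = 7.111
te_Regulatory filing = (3 + 4·5 + 7)/6 = 30/6 = 5; σ²_Regulatory filing = ((7−3)/6)² = 0.444
te_Marketing collateral = (5 + 4·6 + 7)/6 = 36/6 = 6; σ²_Marketing collateral = ((7−5)/6)² = 0.111
te_Sales training = (7 + 4·8 + 15)/6 = 54/6 = 9; σ²_Sales training = ((15−7)/6)² = 1.778

Forward pass:
ES_Prototype build = 0; EF_Prototype build = 11
ES_User testing = 0; EF_User testing = 7
ES_Tooling = max(EF_Prototype build=11, EF_User testing=7) = 11; EF_Tooling = 11+10 = 21
ES_Supplier sourcing = max(EF_Prototype build=11, EF_User testing=7) = 11; EF_Supplier sourcing = 11+14 = 25
ES_Pilot run = 11; EF_Pilot run = 11+8 = 19
ES_QA = max(EF_Tooling=21, EF_Supplier sourcing=25) = 25; EF_QA = 25+9 = 34
ES_Packaging design = 21; EF_Packaging design = 21+15 = 36
ES_Regulatory filing = max(EF_User testing=7, EF_Supplier sourcing=25) = 25; EF_Regulatory filing = 25+5 = 30
ES_Marketing collateral = 21; EF_Marketing collateral = 21+6 = 27
ES_Sales training = max(EF_Supplier sourcing=25, EF_Pilot run=19, EF_QA=34, EF_Packaging design=36, EF_Regulatory filing=30, EF_Marketing collateral=27) = 36; EF_Sales training = 36+9 = 45
Expected project duration μ = 45 days. Critical path: Prototype build → Tooling → Packaging design → Sales training.

Variance along critical path = 13.444 + 0.111 + 7.111 + 1.778 = 22.444; σ = √22.444 = 4.738 days.
Z = (50 − 45) / 4.738 = 1.055
P(T ≤ 50) = Φ(1.055) ≈ 0.854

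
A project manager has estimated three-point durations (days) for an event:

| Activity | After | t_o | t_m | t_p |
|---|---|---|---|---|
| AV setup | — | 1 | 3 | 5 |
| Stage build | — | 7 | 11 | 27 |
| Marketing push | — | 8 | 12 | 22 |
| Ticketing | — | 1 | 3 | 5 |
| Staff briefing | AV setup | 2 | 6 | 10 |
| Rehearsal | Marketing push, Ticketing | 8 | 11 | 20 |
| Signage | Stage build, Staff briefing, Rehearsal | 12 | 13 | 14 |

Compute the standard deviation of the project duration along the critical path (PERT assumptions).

te_AV setup = (1 + 4·3 + 5)/6 = 18/6 = 3; σ²_AV setup = ((5−1)/6)² = 0.444
te_Stage build = (7 + 4·11 + 27)/6 = 78/6 = 13; σ²_Stage build = ((27−7)/6)² = 11.111
te_Marketing push = (8 + 4·12 + 22)/6 = 78/6 = 13; σ²_Marketing push = ((22−8)/6)² = 5.444
te_Ticketing = (1 + 4·3 + 5)/6 = 18/6 = 3; σ²_Ticketing = ((5−1)/6)² = 0.444
te_Staff briefing = (2 + 4·6 + 10)/6 = 36/6 = 6; σ²_Staff briefing = ((10−2)/6)² = 1.778
te_Rehearsal = (8 + 4·11 + 20)/6 = 72/6 = 12; σ²_Rehearsal = ((20−8)/6)² = 4.000
te_Signage = (12 + 4·13 + 14)/6 = 78/6 = 13; σ²_Signage = ((14−12)/6)² = 0.111

Forward pass:
ES_AV setup = 0; EF_AV setup = 3
ES_Stage build = 0; EF_Stage build = 13
ES_Marketing push = 0; EF_Marketing push = 13
ES_Ticketing = 0; EF_Ticketing = 3
ES_Staff briefing = 3; EF_Staff briefing = 3+6 = 9
ES_Rehearsal = max(EF_Marketing push=13, EF_Ticketing=3) = 13; EF_Rehearsal = 13+12 = 25
ES_Signage = max(EF_Stage build=13, EF_Staff briefing=9, EF_Rehearsal=25) = 25; EF_Signage = 25+13 = 38
Expected project duration μ = 38 days. Critical path: Marketing push → Rehearsal → Signage.

Variance along critical path = 5.444 + 4.000 + 0.111 = 9.556
σ = √9.556 = 3.091 days

3.09 days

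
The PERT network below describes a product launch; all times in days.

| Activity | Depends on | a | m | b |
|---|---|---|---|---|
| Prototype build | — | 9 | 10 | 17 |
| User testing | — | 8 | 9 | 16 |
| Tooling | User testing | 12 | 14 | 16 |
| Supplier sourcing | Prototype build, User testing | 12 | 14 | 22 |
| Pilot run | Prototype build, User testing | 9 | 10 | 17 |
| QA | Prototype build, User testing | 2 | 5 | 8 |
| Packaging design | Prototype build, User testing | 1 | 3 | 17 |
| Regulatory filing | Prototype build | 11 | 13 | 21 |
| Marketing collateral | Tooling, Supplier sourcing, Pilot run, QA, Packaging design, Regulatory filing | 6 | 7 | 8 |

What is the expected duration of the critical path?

te_Prototype build = (9 + 4·10 + 17)/6 = 66/6 = 11
te_User testing = (8 + 4·9 + 16)/6 = 60/6 = 10
te_Tooling = (12 + 4·14 + 16)/6 = 84/6 = 14
te_Supplier sourcing = (12 + 4·14 + 22)/6 = 90/6 = 15
te_Pilot run = (9 + 4·10 + 17)/6 = 66/6 = 11
te_QA = (2 + 4·5 + 8)/6 = 30/6 = 5
te_Packaging design = (1 + 4·3 + 17)/6 = 30/6 = 5
te_Regulatory filing = (11 + 4·13 + 21)/6 = 84/6 = 14
te_Marketing collateral = (6 + 4·7 + 8)/6 = 42/6 = 7

Forward pass:
ES_Prototype build = 0; EF_Prototype build = 11
ES_User testing = 0; EF_User testing = 10
ES_Tooling = 10; EF_Tooling = 10+14 = 24
ES_Supplier sourcing = max(EF_Prototype build=11, EF_User testing=10) = 11; EF_Supplier sourcing = 11+15 = 26
ES_Pilot run = max(EF_Prototype build=11, EF_User testing=10) = 11; EF_Pilot run = 11+11 = 22
ES_QA = max(EF_Prototype build=11, EF_User testing=10) = 11; EF_QA = 11+5 = 16
ES_Packaging design = max(EF_Prototype build=11, EF_User testing=10) = 11; EF_Packaging design = 11+5 = 16
ES_Regulatory filing = 11; EF_Regulatory filing = 11+14 = 25
ES_Marketing collateral = max(EF_Tooling=24, EF_Supplier sourcing=26, EF_Pilot run=22, EF_QA=16, EF_Packaging design=16, EF_Regulatory filing=25) = 26; EF_Marketing collateral = 26+7 = 33
Expected project duration μ = 33 days. Critical path: Prototype build → Supplier sourcing → Marketing collateral.

33 days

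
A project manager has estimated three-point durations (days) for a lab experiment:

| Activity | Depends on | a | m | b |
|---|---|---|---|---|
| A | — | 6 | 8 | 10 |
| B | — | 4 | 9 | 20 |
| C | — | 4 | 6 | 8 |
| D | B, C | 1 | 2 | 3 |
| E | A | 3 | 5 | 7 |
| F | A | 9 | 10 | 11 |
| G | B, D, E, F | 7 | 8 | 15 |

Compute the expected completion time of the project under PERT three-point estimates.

27 days

te_A = (6 + 4·8 + 10)/6 = 48/6 = 8
te_B = (4 + 4·9 + 20)/6 = 60/6 = 10
te_C = (4 + 4·6 + 8)/6 = 36/6 = 6
te_D = (1 + 4·2 + 3)/6 = 12/6 = 2
te_E = (3 + 4·5 + 7)/6 = 30/6 = 5
te_F = (9 + 4·10 + 11)/6 = 60/6 = 10
te_G = (7 + 4·8 + 15)/6 = 54/6 = 9

Forward pass:
ES_A = 0; EF_A = 8
ES_B = 0; EF_B = 10
ES_C = 0; EF_C = 6
ES_D = max(EF_B=10, EF_C=6) = 10; EF_D = 10+2 = 12
ES_E = 8; EF_E = 8+5 = 13
ES_F = 8; EF_F = 8+10 = 18
ES_G = max(EF_B=10, EF_D=12, EF_E=13, EF_F=18) = 18; EF_G = 18+9 = 27
Expected project duration μ = 27 days. Critical path: A → F → G.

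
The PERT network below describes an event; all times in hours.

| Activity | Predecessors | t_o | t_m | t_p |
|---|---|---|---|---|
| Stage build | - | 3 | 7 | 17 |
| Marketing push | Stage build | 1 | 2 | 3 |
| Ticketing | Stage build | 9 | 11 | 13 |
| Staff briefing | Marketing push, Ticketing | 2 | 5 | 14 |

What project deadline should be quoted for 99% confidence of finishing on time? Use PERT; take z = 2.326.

te_Stage build = (3 + 4·7 + 17)/6 = 48/6 = 8; σ²_Stage build = ((17−3)/6)² = 5.444
te_Marketing push = (1 + 4·2 + 3)/6 = 12/6 = 2; σ²_Marketing push = ((3−1)/6)² = 0.111
te_Ticketing = (9 + 4·11 + 13)/6 = 66/6 = 11; σ²_Ticketing = ((13−9)/6)² = 0.444
te_Staff briefing = (2 + 4·5 + 14)/6 = 36/6 = 6; σ²_Staff briefing = ((14−2)/6)² = 4.000

Forward pass:
ES_Stage build = 0; EF_Stage build = 8
ES_Marketing push = 8; EF_Marketing push = 8+2 = 10
ES_Ticketing = 8; EF_Ticketing = 8+11 = 19
ES_Staff briefing = max(EF_Marketing push=10, EF_Ticketing=19) = 19; EF_Staff briefing = 19+6 = 25
Expected project duration μ = 25 hours. Critical path: Stage build → Ticketing → Staff briefing.

Variance along critical path = 5.444 + 0.444 + 4.000 = 9.889; σ = 3.145 hours.
D = μ + z·σ = 25 + 2.326·3.145 = 32.3 hours

32.3 hours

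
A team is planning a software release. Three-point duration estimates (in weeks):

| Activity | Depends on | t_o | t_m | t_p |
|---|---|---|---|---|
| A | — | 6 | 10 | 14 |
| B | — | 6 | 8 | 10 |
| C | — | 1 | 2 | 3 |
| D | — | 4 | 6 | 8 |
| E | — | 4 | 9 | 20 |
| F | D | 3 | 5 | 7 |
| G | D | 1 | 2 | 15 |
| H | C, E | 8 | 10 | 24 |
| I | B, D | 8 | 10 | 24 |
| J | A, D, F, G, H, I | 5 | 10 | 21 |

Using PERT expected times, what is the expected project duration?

te_A = (6 + 4·10 + 14)/6 = 60/6 = 10
te_B = (6 + 4·8 + 10)/6 = 48/6 = 8
te_C = (1 + 4·2 + 3)/6 = 12/6 = 2
te_D = (4 + 4·6 + 8)/6 = 36/6 = 6
te_E = (4 + 4·9 + 20)/6 = 60/6 = 10
te_F = (3 + 4·5 + 7)/6 = 30/6 = 5
te_G = (1 + 4·2 + 15)/6 = 24/6 = 4
te_H = (8 + 4·10 + 24)/6 = 72/6 = 12
te_I = (8 + 4·10 + 24)/6 = 72/6 = 12
te_J = (5 + 4·10 + 21)/6 = 66/6 = 11

Forward pass:
ES_A = 0; EF_A = 10
ES_B = 0; EF_B = 8
ES_C = 0; EF_C = 2
ES_D = 0; EF_D = 6
ES_E = 0; EF_E = 10
ES_F = 6; EF_F = 6+5 = 11
ES_G = 6; EF_G = 6+4 = 10
ES_H = max(EF_C=2, EF_E=10) = 10; EF_H = 10+12 = 22
ES_I = max(EF_B=8, EF_D=6) = 8; EF_I = 8+12 = 20
ES_J = max(EF_A=10, EF_D=6, EF_F=11, EF_G=10, EF_H=22, EF_I=20) = 22; EF_J = 22+11 = 33
Expected project duration μ = 33 weeks. Critical path: E → H → J.

33 weeks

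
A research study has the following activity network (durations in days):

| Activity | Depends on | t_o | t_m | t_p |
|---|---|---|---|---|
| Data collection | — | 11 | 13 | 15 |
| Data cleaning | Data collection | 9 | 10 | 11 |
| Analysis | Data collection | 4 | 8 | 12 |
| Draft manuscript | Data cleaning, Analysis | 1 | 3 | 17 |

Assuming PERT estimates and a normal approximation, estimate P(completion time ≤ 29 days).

0.641

te_Data collection = (11 + 4·13 + 15)/6 = 78/6 = 13; σ²_Data collection = ((15−11)/6)² = 0.444
te_Data cleaning = (9 + 4·10 + 11)/6 = 60/6 = 10; σ²_Data cleaning = ((11−9)/6)² = 0.111
te_Analysis = (4 + 4·8 + 12)/6 = 48/6 = 8; σ²_Analysis = ((12−4)/6)² = 1.778
te_Draft manuscript = (1 + 4·3 + 17)/6 = 30/6 = 5; σ²_Draft manuscript = ((17−1)/6)² = 7.111

Forward pass:
ES_Data collection = 0; EF_Data collection = 13
ES_Data cleaning = 13; EF_Data cleaning = 13+10 = 23
ES_Analysis = 13; EF_Analysis = 13+8 = 21
ES_Draft manuscript = max(EF_Data cleaning=23, EF_Analysis=21) = 23; EF_Draft manuscript = 23+5 = 28
Expected project duration μ = 28 days. Critical path: Data collection → Data cleaning → Draft manuscript.

Variance along critical path = 0.444 + 0.111 + 7.111 = 7.667; σ = √7.667 = 2.769 days.
Z = (29 − 28) / 2.769 = 0.361
P(T ≤ 29) = Φ(0.361) ≈ 0.641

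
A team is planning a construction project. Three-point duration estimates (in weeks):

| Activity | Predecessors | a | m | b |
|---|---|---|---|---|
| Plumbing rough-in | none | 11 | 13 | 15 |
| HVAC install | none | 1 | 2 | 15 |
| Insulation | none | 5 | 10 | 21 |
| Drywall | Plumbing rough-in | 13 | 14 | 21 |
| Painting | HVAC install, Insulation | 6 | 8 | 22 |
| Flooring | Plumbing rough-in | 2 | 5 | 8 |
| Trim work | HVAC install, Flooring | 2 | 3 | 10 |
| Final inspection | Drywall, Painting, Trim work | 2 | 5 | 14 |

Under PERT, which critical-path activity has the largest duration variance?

te_Plumbing rough-in = (11 + 4·13 + 15)/6 = 78/6 = 13; σ²_Plumbing rough-in = ((15−11)/6)² = 0.444
te_HVAC install = (1 + 4·2 + 15)/6 = 24/6 = 4; σ²_HVAC install = ((15−1)/6)² = 5.444
te_Insulation = (5 + 4·10 + 21)/6 = 66/6 = 11; σ²_Insulation = ((21−5)/6)² = 7.111
te_Drywall = (13 + 4·14 + 21)/6 = 90/6 = 15; σ²_Drywall = ((21−13)/6)² = 1.778
te_Painting = (6 + 4·8 + 22)/6 = 60/6 = 10; σ²_Painting = ((22−6)/6)² = 7.111
te_Flooring = (2 + 4·5 + 8)/6 = 30/6 = 5; σ²_Flooring = ((8−2)/6)² = 1.000
te_Trim work = (2 + 4·3 + 10)/6 = 24/6 = 4; σ²_Trim work = ((10−2)/6)² = 1.778
te_Final inspection = (2 + 4·5 + 14)/6 = 36/6 = 6; σ²_Final inspection = ((14−2)/6)² = 4.000

Forward pass:
ES_Plumbing rough-in = 0; EF_Plumbing rough-in = 13
ES_HVAC install = 0; EF_HVAC install = 4
ES_Insulation = 0; EF_Insulation = 11
ES_Drywall = 13; EF_Drywall = 13+15 = 28
ES_Painting = max(EF_HVAC install=4, EF_Insulation=11) = 11; EF_Painting = 11+10 = 21
ES_Flooring = 13; EF_Flooring = 13+5 = 18
ES_Trim work = max(EF_HVAC install=4, EF_Flooring=18) = 18; EF_Trim work = 18+4 = 22
ES_Final inspection = max(EF_Drywall=28, EF_Painting=21, EF_Trim work=22) = 28; EF_Final inspection = 28+6 = 34
Expected project duration μ = 34 weeks. Critical path: Plumbing rough-in → Drywall → Final inspection.

Variances on critical path: σ²_Plumbing rough-in=0.444, σ²_Drywall=1.778, σ²_Final inspection=4.000.
Largest is σ²_Final inspection = 4.000.

Final inspection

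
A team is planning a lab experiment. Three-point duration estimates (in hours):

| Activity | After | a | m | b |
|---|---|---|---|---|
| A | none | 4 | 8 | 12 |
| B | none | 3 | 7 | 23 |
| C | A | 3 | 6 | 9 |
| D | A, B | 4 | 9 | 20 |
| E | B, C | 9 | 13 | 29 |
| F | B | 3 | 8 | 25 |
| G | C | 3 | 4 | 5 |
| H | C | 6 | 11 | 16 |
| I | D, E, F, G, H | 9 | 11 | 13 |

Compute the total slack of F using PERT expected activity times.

te_A = (4 + 4·8 + 12)/6 = 48/6 = 8
te_B = (3 + 4·7 + 23)/6 = 54/6 = 9
te_C = (3 + 4·6 + 9)/6 = 36/6 = 6
te_D = (4 + 4·9 + 20)/6 = 60/6 = 10
te_E = (9 + 4·13 + 29)/6 = 90/6 = 15
te_F = (3 + 4·8 + 25)/6 = 60/6 = 10
te_G = (3 + 4·4 + 5)/6 = 24/6 = 4
te_H = (6 + 4·11 + 16)/6 = 66/6 = 11
te_I = (9 + 4·11 + 13)/6 = 66/6 = 11

Forward pass:
ES_A = 0; EF_A = 8
ES_B = 0; EF_B = 9
ES_C = 8; EF_C = 8+6 = 14
ES_D = max(EF_A=8, EF_B=9) = 9; EF_D = 9+10 = 19
ES_E = max(EF_B=9, EF_C=14) = 14; EF_E = 14+15 = 29
ES_F = 9; EF_F = 9+10 = 19
ES_G = 14; EF_G = 14+4 = 18
ES_H = 14; EF_H = 14+11 = 25
ES_I = max(EF_D=19, EF_E=29, EF_F=19, EF_G=18, EF_H=25) = 29; EF_I = 29+11 = 40
Expected project duration μ = 40 hours. Critical path: A → C → E → I.

Backward pass:
LF_I = 40; LS_I = 40−11 = 29
LF_H = LS_I = 29; LS_H = 29−11 = 18
LF_G = LS_I = 29; LS_G = 29−4 = 25
LF_F = LS_I = 29; LS_F = 29−10 = 19
LF_E = LS_I = 29; LS_E = 29−15 = 14
LF_D = LS_I = 29; LS_D = 29−10 = 19
LF_C = min(LS_E=14, LS_G=25, LS_H=18) = 14; LS_C = 14−6 = 8
LF_B = min(LS_D=19, LS_E=14, LS_F=19) = 14; LS_B = 14−9 = 5
LF_A = min(LS_C=8, LS_D=19) = 8; LS_A = 8−8 = 0
Slack_F = LS_F − ES_F = 19 − 9 = 10

10 hours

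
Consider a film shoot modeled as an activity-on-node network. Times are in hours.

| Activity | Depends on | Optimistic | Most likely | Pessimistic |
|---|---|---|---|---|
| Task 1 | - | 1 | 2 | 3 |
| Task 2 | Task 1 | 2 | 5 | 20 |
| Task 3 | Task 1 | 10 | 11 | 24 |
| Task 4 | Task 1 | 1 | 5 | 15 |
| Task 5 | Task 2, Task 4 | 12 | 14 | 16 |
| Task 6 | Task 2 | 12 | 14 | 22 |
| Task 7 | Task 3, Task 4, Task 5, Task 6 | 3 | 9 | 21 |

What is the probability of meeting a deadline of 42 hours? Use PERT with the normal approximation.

te_Task 1 = (1 + 4·2 + 3)/6 = 12/6 = 2; σ²_Task 1 = ((3−1)/6)² = 0.111
te_Task 2 = (2 + 4·5 + 20)/6 = 42/6 = 7; σ²_Task 2 = ((20−2)/6)² = 9.000
te_Task 3 = (10 + 4·11 + 24)/6 = 78/6 = 13; σ²_Task 3 = ((24−10)/6)² = 5.444
te_Task 4 = (1 + 4·5 + 15)/6 = 36/6 = 6; σ²_Task 4 = ((15−1)/6)² = 5.444
te_Task 5 = (12 + 4·14 + 16)/6 = 84/6 = 14; σ²_Task 5 = ((16−12)/6)² = 0.444
te_Task 6 = (12 + 4·14 + 22)/6 = 90/6 = 15; σ²_Task 6 = ((22−12)/6)² = 2.778
te_Task 7 = (3 + 4·9 + 21)/6 = 60/6 = 10; σ²_Task 7 = ((21−3)/6)² = 9.000

Forward pass:
ES_Task 1 = 0; EF_Task 1 = 2
ES_Task 2 = 2; EF_Task 2 = 2+7 = 9
ES_Task 3 = 2; EF_Task 3 = 2+13 = 15
ES_Task 4 = 2; EF_Task 4 = 2+6 = 8
ES_Task 5 = max(EF_Task 2=9, EF_Task 4=8) = 9; EF_Task 5 = 9+14 = 23
ES_Task 6 = 9; EF_Task 6 = 9+15 = 24
ES_Task 7 = max(EF_Task 3=15, EF_Task 4=8, EF_Task 5=23, EF_Task 6=24) = 24; EF_Task 7 = 24+10 = 34
Expected project duration μ = 34 hours. Critical path: Task 1 → Task 2 → Task 6 → Task 7.

Variance along critical path = 0.111 + 9.000 + 2.778 + 9.000 = 20.889; σ = √20.889 = 4.570 hours.
Z = (42 − 34) / 4.570 = 1.750
P(T ≤ 42) = Φ(1.750) ≈ 0.960

0.960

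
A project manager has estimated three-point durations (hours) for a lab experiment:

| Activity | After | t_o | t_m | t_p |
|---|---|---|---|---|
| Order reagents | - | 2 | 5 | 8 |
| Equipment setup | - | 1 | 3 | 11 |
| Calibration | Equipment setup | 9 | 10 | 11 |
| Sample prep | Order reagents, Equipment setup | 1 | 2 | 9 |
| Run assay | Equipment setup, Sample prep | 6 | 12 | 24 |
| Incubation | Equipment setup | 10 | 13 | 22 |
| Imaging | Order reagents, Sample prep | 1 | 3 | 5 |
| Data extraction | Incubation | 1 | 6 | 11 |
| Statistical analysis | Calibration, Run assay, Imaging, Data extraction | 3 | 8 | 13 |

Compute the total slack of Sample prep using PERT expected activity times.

te_Order reagents = (2 + 4·5 + 8)/6 = 30/6 = 5
te_Equipment setup = (1 + 4·3 + 11)/6 = 24/6 = 4
te_Calibration = (9 + 4·10 + 11)/6 = 60/6 = 10
te_Sample prep = (1 + 4·2 + 9)/6 = 18/6 = 3
te_Run assay = (6 + 4·12 + 24)/6 = 78/6 = 13
te_Incubation = (10 + 4·13 + 22)/6 = 84/6 = 14
te_Imaging = (1 + 4·3 + 5)/6 = 18/6 = 3
te_Data extraction = (1 + 4·6 + 11)/6 = 36/6 = 6
te_Statistical analysis = (3 + 4·8 + 13)/6 = 48/6 = 8

Forward pass:
ES_Order reagents = 0; EF_Order reagents = 5
ES_Equipment setup = 0; EF_Equipment setup = 4
ES_Calibration = 4; EF_Calibration = 4+10 = 14
ES_Sample prep = max(EF_Order reagents=5, EF_Equipment setup=4) = 5; EF_Sample prep = 5+3 = 8
ES_Run assay = max(EF_Equipment setup=4, EF_Sample prep=8) = 8; EF_Run assay = 8+13 = 21
ES_Incubation = 4; EF_Incubation = 4+14 = 18
ES_Imaging = max(EF_Order reagents=5, EF_Sample prep=8) = 8; EF_Imaging = 8+3 = 11
ES_Data extraction = 18; EF_Data extraction = 18+6 = 24
ES_Statistical analysis = max(EF_Calibration=14, EF_Run assay=21, EF_Imaging=11, EF_Data extraction=24) = 24; EF_Statistical analysis = 24+8 = 32
Expected project duration μ = 32 hours. Critical path: Equipment setup → Incubation → Data extraction → Statistical analysis.

Backward pass:
LF_Statistical analysis = 32; LS_Statistical analysis = 32−8 = 24
LF_Data extraction = LS_Statistical analysis = 24; LS_Data extraction = 24−6 = 18
LF_Imaging = LS_Statistical analysis = 24; LS_Imaging = 24−3 = 21
LF_Incubation = LS_Data extraction = 18; LS_Incubation = 18−14 = 4
LF_Run assay = LS_Statistical analysis = 24; LS_Run assay = 24−13 = 11
LF_Sample prep = min(LS_Run assay=11, LS_Imaging=21) = 11; LS_Sample prep = 11−3 = 8
LF_Calibration = LS_Statistical analysis = 24; LS_Calibration = 24−10 = 14
LF_Equipment setup = min(LS_Calibration=14, LS_Sample prep=8, LS_Run assay=11, LS_Incubation=4) = 4; LS_Equipment setup = 4−4 = 0
LF_Order reagents = min(LS_Sample prep=8, LS_Imaging=21) = 8; LS_Order reagents = 8−5 = 3
Slack_Sample prep = LS_Sample prep − ES_Sample prep = 8 − 5 = 3

3 hours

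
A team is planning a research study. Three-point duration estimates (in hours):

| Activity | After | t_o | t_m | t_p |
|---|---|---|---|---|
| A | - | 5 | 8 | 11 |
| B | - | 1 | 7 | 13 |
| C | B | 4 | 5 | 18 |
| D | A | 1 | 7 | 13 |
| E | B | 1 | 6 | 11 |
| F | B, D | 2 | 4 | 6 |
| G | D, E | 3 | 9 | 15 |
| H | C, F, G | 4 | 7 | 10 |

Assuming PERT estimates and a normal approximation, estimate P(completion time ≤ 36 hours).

0.943

te_A = (5 + 4·8 + 11)/6 = 48/6 = 8; σ²_A = ((11−5)/6)² = 1.000
te_B = (1 + 4·7 + 13)/6 = 42/6 = 7; σ²_B = ((13−1)/6)² = 4.000
te_C = (4 + 4·5 + 18)/6 = 42/6 = 7; σ²_C = ((18−4)/6)² = 5.444
te_D = (1 + 4·7 + 13)/6 = 42/6 = 7; σ²_D = ((13−1)/6)² = 4.000
te_E = (1 + 4·6 + 11)/6 = 36/6 = 6; σ²_E = ((11−1)/6)² = 2.778
te_F = (2 + 4·4 + 6)/6 = 24/6 = 4; σ²_F = ((6−2)/6)² = 0.444
te_G = (3 + 4·9 + 15)/6 = 54/6 = 9; σ²_G = ((15−3)/6)² = 4.000
te_H = (4 + 4·7 + 10)/6 = 42/6 = 7; σ²_H = ((10−4)/6)² = 1.000

Forward pass:
ES_A = 0; EF_A = 8
ES_B = 0; EF_B = 7
ES_C = 7; EF_C = 7+7 = 14
ES_D = 8; EF_D = 8+7 = 15
ES_E = 7; EF_E = 7+6 = 13
ES_F = max(EF_B=7, EF_D=15) = 15; EF_F = 15+4 = 19
ES_G = max(EF_D=15, EF_E=13) = 15; EF_G = 15+9 = 24
ES_H = max(EF_C=14, EF_F=19, EF_G=24) = 24; EF_H = 24+7 = 31
Expected project duration μ = 31 hours. Critical path: A → D → G → H.

Variance along critical path = 1.000 + 4.000 + 4.000 + 1.000 = 10.000; σ = √10.000 = 3.162 hours.
Z = (36 − 31) / 3.162 = 1.581
P(T ≤ 36) = Φ(1.581) ≈ 0.943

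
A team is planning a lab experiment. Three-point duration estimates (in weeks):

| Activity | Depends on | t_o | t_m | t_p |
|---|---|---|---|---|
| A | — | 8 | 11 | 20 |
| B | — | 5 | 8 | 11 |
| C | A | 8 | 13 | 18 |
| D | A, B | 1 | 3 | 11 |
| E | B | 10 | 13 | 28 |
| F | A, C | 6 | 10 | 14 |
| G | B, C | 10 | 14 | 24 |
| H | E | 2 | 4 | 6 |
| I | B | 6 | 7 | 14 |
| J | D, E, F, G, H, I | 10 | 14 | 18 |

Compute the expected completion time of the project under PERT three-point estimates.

te_A = (8 + 4·11 + 20)/6 = 72/6 = 12
te_B = (5 + 4·8 + 11)/6 = 48/6 = 8
te_C = (8 + 4·13 + 18)/6 = 78/6 = 13
te_D = (1 + 4·3 + 11)/6 = 24/6 = 4
te_E = (10 + 4·13 + 28)/6 = 90/6 = 15
te_F = (6 + 4·10 + 14)/6 = 60/6 = 10
te_G = (10 + 4·14 + 24)/6 = 90/6 = 15
te_H = (2 + 4·4 + 6)/6 = 24/6 = 4
te_I = (6 + 4·7 + 14)/6 = 48/6 = 8
te_J = (10 + 4·14 + 18)/6 = 84/6 = 14

Forward pass:
ES_A = 0; EF_A = 12
ES_B = 0; EF_B = 8
ES_C = 12; EF_C = 12+13 = 25
ES_D = max(EF_A=12, EF_B=8) = 12; EF_D = 12+4 = 16
ES_E = 8; EF_E = 8+15 = 23
ES_F = max(EF_A=12, EF_C=25) = 25; EF_F = 25+10 = 35
ES_G = max(EF_B=8, EF_C=25) = 25; EF_G = 25+15 = 40
ES_H = 23; EF_H = 23+4 = 27
ES_I = 8; EF_I = 8+8 = 16
ES_J = max(EF_D=16, EF_E=23, EF_F=35, EF_G=40, EF_H=27, EF_I=16) = 40; EF_J = 40+14 = 54
Expected project duration μ = 54 weeks. Critical path: A → C → G → J.

54 weeks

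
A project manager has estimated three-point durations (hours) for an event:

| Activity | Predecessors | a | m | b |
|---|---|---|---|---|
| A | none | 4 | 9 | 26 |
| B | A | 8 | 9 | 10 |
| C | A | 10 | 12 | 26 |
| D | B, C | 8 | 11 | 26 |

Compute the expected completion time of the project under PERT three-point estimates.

38 hours

te_A = (4 + 4·9 + 26)/6 = 66/6 = 11
te_B = (8 + 4·9 + 10)/6 = 54/6 = 9
te_C = (10 + 4·12 + 26)/6 = 84/6 = 14
te_D = (8 + 4·11 + 26)/6 = 78/6 = 13

Forward pass:
ES_A = 0; EF_A = 11
ES_B = 11; EF_B = 11+9 = 20
ES_C = 11; EF_C = 11+14 = 25
ES_D = max(EF_B=20, EF_C=25) = 25; EF_D = 25+13 = 38
Expected project duration μ = 38 hours. Critical path: A → C → D.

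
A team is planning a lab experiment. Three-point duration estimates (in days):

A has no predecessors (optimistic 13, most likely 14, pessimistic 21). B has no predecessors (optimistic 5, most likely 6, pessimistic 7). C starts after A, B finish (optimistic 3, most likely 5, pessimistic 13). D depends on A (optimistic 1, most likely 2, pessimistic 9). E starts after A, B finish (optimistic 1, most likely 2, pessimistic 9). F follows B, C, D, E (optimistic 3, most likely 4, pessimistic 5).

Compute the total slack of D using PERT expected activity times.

te_A = (13 + 4·14 + 21)/6 = 90/6 = 15
te_B = (5 + 4·6 + 7)/6 = 36/6 = 6
te_C = (3 + 4·5 + 13)/6 = 36/6 = 6
te_D = (1 + 4·2 + 9)/6 = 18/6 = 3
te_E = (1 + 4·2 + 9)/6 = 18/6 = 3
te_F = (3 + 4·4 + 5)/6 = 24/6 = 4

Forward pass:
ES_A = 0; EF_A = 15
ES_B = 0; EF_B = 6
ES_C = max(EF_A=15, EF_B=6) = 15; EF_C = 15+6 = 21
ES_D = 15; EF_D = 15+3 = 18
ES_E = max(EF_A=15, EF_B=6) = 15; EF_E = 15+3 = 18
ES_F = max(EF_B=6, EF_C=21, EF_D=18, EF_E=18) = 21; EF_F = 21+4 = 25
Expected project duration μ = 25 days. Critical path: A → C → F.

Backward pass:
LF_F = 25; LS_F = 25−4 = 21
LF_E = LS_F = 21; LS_E = 21−3 = 18
LF_D = LS_F = 21; LS_D = 21−3 = 18
LF_C = LS_F = 21; LS_C = 21−6 = 15
LF_B = min(LS_C=15, LS_E=18, LS_F=21) = 15; LS_B = 15−6 = 9
LF_A = min(LS_C=15, LS_D=18, LS_E=18) = 15; LS_A = 15−15 = 0
Slack_D = LS_D − ES_D = 18 − 15 = 3

3 days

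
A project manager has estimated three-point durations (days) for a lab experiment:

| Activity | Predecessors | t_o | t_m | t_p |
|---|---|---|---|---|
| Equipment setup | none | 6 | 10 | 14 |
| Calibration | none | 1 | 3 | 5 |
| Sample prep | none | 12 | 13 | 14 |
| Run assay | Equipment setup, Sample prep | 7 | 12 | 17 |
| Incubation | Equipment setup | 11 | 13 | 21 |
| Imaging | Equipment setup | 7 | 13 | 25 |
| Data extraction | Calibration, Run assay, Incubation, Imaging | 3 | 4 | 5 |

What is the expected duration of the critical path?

te_Equipment setup = (6 + 4·10 + 14)/6 = 60/6 = 10
te_Calibration = (1 + 4·3 + 5)/6 = 18/6 = 3
te_Sample prep = (12 + 4·13 + 14)/6 = 78/6 = 13
te_Run assay = (7 + 4·12 + 17)/6 = 72/6 = 12
te_Incubation = (11 + 4·13 + 21)/6 = 84/6 = 14
te_Imaging = (7 + 4·13 + 25)/6 = 84/6 = 14
te_Data extraction = (3 + 4·4 + 5)/6 = 24/6 = 4

Forward pass:
ES_Equipment setup = 0; EF_Equipment setup = 10
ES_Calibration = 0; EF_Calibration = 3
ES_Sample prep = 0; EF_Sample prep = 13
ES_Run assay = max(EF_Equipment setup=10, EF_Sample prep=13) = 13; EF_Run assay = 13+12 = 25
ES_Incubation = 10; EF_Incubation = 10+14 = 24
ES_Imaging = 10; EF_Imaging = 10+14 = 24
ES_Data extraction = max(EF_Calibration=3, EF_Run assay=25, EF_Incubation=24, EF_Imaging=24) = 25; EF_Data extraction = 25+4 = 29
Expected project duration μ = 29 days. Critical path: Sample prep → Run assay → Data extraction.

29 days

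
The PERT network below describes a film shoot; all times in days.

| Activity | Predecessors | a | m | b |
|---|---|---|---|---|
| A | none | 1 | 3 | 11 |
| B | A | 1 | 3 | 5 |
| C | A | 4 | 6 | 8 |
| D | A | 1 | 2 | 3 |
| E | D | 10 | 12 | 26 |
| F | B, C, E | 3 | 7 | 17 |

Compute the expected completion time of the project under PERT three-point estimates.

te_A = (1 + 4·3 + 11)/6 = 24/6 = 4
te_B = (1 + 4·3 + 5)/6 = 18/6 = 3
te_C = (4 + 4·6 + 8)/6 = 36/6 = 6
te_D = (1 + 4·2 + 3)/6 = 12/6 = 2
te_E = (10 + 4·12 + 26)/6 = 84/6 = 14
te_F = (3 + 4·7 + 17)/6 = 48/6 = 8

Forward pass:
ES_A = 0; EF_A = 4
ES_B = 4; EF_B = 4+3 = 7
ES_C = 4; EF_C = 4+6 = 10
ES_D = 4; EF_D = 4+2 = 6
ES_E = 6; EF_E = 6+14 = 20
ES_F = max(EF_B=7, EF_C=10, EF_E=20) = 20; EF_F = 20+8 = 28
Expected project duration μ = 28 days. Critical path: A → D → E → F.

28 days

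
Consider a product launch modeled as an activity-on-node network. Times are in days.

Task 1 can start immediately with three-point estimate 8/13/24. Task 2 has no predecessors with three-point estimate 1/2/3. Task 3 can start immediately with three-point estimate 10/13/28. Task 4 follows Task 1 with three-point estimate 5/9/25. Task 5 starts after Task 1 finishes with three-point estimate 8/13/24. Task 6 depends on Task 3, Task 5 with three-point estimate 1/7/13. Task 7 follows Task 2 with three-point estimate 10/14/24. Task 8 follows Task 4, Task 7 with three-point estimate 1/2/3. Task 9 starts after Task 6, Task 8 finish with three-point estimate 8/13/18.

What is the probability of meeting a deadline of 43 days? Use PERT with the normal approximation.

0.138

te_Task 1 = (8 + 4·13 + 24)/6 = 84/6 = 14; σ²_Task 1 = ((24−8)/6)² = 7.111
te_Task 2 = (1 + 4·2 + 3)/6 = 12/6 = 2; σ²_Task 2 = ((3−1)/6)² = 0.111
te_Task 3 = (10 + 4·13 + 28)/6 = 90/6 = 15; σ²_Task 3 = ((28−10)/6)² = 9.000
te_Task 4 = (5 + 4·9 + 25)/6 = 66/6 = 11; σ²_Task 4 = ((25−5)/6)² = 11.111
te_Task 5 = (8 + 4·13 + 24)/6 = 84/6 = 14; σ²_Task 5 = ((24−8)/6)² = 7.111
te_Task 6 = (1 + 4·7 + 13)/6 = 42/6 = 7; σ²_Task 6 = ((13−1)/6)² = 4.000
te_Task 7 = (10 + 4·14 + 24)/6 = 90/6 = 15; σ²_Task 7 = ((24−10)/6)² = 5.444
te_Task 8 = (1 + 4·2 + 3)/6 = 12/6 = 2; σ²_Task 8 = ((3−1)/6)² = 0.111
te_Task 9 = (8 + 4·13 + 18)/6 = 78/6 = 13; σ²_Task 9 = ((18−8)/6)² = 2.778

Forward pass:
ES_Task 1 = 0; EF_Task 1 = 14
ES_Task 2 = 0; EF_Task 2 = 2
ES_Task 3 = 0; EF_Task 3 = 15
ES_Task 4 = 14; EF_Task 4 = 14+11 = 25
ES_Task 5 = 14; EF_Task 5 = 14+14 = 28
ES_Task 6 = max(EF_Task 3=15, EF_Task 5=28) = 28; EF_Task 6 = 28+7 = 35
ES_Task 7 = 2; EF_Task 7 = 2+15 = 17
ES_Task 8 = max(EF_Task 4=25, EF_Task 7=17) = 25; EF_Task 8 = 25+2 = 27
ES_Task 9 = max(EF_Task 6=35, EF_Task 8=27) = 35; EF_Task 9 = 35+13 = 48
Expected project duration μ = 48 days. Critical path: Task 1 → Task 5 → Task 6 → Task 9.

Variance along critical path = 7.111 + 7.111 + 4.000 + 2.778 = 21.000; σ = √21.000 = 4.583 days.
Z = (43 − 48) / 4.583 = -1.091
P(T ≤ 43) = Φ(-1.091) ≈ 0.138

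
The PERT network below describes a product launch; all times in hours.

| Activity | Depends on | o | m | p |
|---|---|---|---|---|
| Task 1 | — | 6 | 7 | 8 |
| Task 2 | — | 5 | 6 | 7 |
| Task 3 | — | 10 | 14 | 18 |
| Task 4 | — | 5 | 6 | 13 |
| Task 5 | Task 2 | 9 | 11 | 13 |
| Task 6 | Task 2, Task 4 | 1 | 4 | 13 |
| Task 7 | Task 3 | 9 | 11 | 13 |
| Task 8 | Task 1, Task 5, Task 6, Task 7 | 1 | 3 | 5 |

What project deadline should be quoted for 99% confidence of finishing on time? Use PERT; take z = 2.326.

te_Task 1 = (6 + 4·7 + 8)/6 = 42/6 = 7; σ²_Task 1 = ((8−6)/6)² = 0.111
te_Task 2 = (5 + 4·6 + 7)/6 = 36/6 = 6; σ²_Task 2 = ((7−5)/6)² = 0.111
te_Task 3 = (10 + 4·14 + 18)/6 = 84/6 = 14; σ²_Task 3 = ((18−10)/6)² = 1.778
te_Task 4 = (5 + 4·6 + 13)/6 = 42/6 = 7; σ²_Task 4 = ((13−5)/6)² = 1.778
te_Task 5 = (9 + 4·11 + 13)/6 = 66/6 = 11; σ²_Task 5 = ((13−9)/6)² = 0.444
te_Task 6 = (1 + 4·4 + 13)/6 = 30/6 = 5; σ²_Task 6 = ((13−1)/6)² = 4.000
te_Task 7 = (9 + 4·11 + 13)/6 = 66/6 = 11; σ²_Task 7 = ((13−9)/6)² = 0.444
te_Task 8 = (1 + 4·3 + 5)/6 = 18/6 = 3; σ²_Task 8 = ((5−1)/6)² = 0.444

Forward pass:
ES_Task 1 = 0; EF_Task 1 = 7
ES_Task 2 = 0; EF_Task 2 = 6
ES_Task 3 = 0; EF_Task 3 = 14
ES_Task 4 = 0; EF_Task 4 = 7
ES_Task 5 = 6; EF_Task 5 = 6+11 = 17
ES_Task 6 = max(EF_Task 2=6, EF_Task 4=7) = 7; EF_Task 6 = 7+5 = 12
ES_Task 7 = 14; EF_Task 7 = 14+11 = 25
ES_Task 8 = max(EF_Task 1=7, EF_Task 5=17, EF_Task 6=12, EF_Task 7=25) = 25; EF_Task 8 = 25+3 = 28
Expected project duration μ = 28 hours. Critical path: Task 3 → Task 7 → Task 8.

Variance along critical path = 1.778 + 0.444 + 0.444 = 2.667; σ = 1.633 hours.
D = μ + z·σ = 28 + 2.326·1.633 = 31.8 hours

31.8 hours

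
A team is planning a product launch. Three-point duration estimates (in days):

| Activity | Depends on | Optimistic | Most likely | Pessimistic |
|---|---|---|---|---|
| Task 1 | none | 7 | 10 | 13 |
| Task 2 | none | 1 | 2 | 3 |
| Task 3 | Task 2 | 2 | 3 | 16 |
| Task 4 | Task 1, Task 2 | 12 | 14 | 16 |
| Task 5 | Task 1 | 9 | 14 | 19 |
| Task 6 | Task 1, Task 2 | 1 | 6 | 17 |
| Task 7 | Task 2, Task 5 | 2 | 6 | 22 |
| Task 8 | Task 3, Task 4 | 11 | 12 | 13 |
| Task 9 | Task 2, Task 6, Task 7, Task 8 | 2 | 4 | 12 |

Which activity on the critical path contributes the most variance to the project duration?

Task 9

te_Task 1 = (7 + 4·10 + 13)/6 = 60/6 = 10; σ²_Task 1 = ((13−7)/6)² = 1.000
te_Task 2 = (1 + 4·2 + 3)/6 = 12/6 = 2; σ²_Task 2 = ((3−1)/6)² = 0.111
te_Task 3 = (2 + 4·3 + 16)/6 = 30/6 = 5; σ²_Task 3 = ((16−2)/6)² = 5.444
te_Task 4 = (12 + 4·14 + 16)/6 = 84/6 = 14; σ²_Task 4 = ((16−12)/6)² = 0.444
te_Task 5 = (9 + 4·14 + 19)/6 = 84/6 = 14; σ²_Task 5 = ((19−9)/6)² = 2.778
te_Task 6 = (1 + 4·6 + 17)/6 = 42/6 = 7; σ²_Task 6 = ((17−1)/6)² = 7.111
te_Task 7 = (2 + 4·6 + 22)/6 = 48/6 = 8; σ²_Task 7 = ((22−2)/6)² = 11.111
te_Task 8 = (11 + 4·12 + 13)/6 = 72/6 = 12; σ²_Task 8 = ((13−11)/6)² = 0.111
te_Task 9 = (2 + 4·4 + 12)/6 = 30/6 = 5; σ²_Task 9 = ((12−2)/6)² = 2.778

Forward pass:
ES_Task 1 = 0; EF_Task 1 = 10
ES_Task 2 = 0; EF_Task 2 = 2
ES_Task 3 = 2; EF_Task 3 = 2+5 = 7
ES_Task 4 = max(EF_Task 1=10, EF_Task 2=2) = 10; EF_Task 4 = 10+14 = 24
ES_Task 5 = 10; EF_Task 5 = 10+14 = 24
ES_Task 6 = max(EF_Task 1=10, EF_Task 2=2) = 10; EF_Task 6 = 10+7 = 17
ES_Task 7 = max(EF_Task 2=2, EF_Task 5=24) = 24; EF_Task 7 = 24+8 = 32
ES_Task 8 = max(EF_Task 3=7, EF_Task 4=24) = 24; EF_Task 8 = 24+12 = 36
ES_Task 9 = max(EF_Task 2=2, EF_Task 6=17, EF_Task 7=32, EF_Task 8=36) = 36; EF_Task 9 = 36+5 = 41
Expected project duration μ = 41 days. Critical path: Task 1 → Task 4 → Task 8 → Task 9.

Variances on critical path: σ²_Task 1=1.000, σ²_Task 4=0.444, σ²_Task 8=0.111, σ²_Task 9=2.778.
Largest is σ²_Task 9 = 2.778.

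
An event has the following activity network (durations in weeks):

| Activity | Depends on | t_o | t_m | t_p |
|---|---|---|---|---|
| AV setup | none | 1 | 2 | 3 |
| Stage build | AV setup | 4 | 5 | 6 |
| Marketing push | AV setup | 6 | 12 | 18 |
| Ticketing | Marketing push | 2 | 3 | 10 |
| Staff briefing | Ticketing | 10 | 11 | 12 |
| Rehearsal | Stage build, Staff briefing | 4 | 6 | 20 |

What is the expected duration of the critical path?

te_AV setup = (1 + 4·2 + 3)/6 = 12/6 = 2
te_Stage build = (4 + 4·5 + 6)/6 = 30/6 = 5
te_Marketing push = (6 + 4·12 + 18)/6 = 72/6 = 12
te_Ticketing = (2 + 4·3 + 10)/6 = 24/6 = 4
te_Staff briefing = (10 + 4·11 + 12)/6 = 66/6 = 11
te_Rehearsal = (4 + 4·6 + 20)/6 = 48/6 = 8

Forward pass:
ES_AV setup = 0; EF_AV setup = 2
ES_Stage build = 2; EF_Stage build = 2+5 = 7
ES_Marketing push = 2; EF_Marketing push = 2+12 = 14
ES_Ticketing = 14; EF_Ticketing = 14+4 = 18
ES_Staff briefing = 18; EF_Staff briefing = 18+11 = 29
ES_Rehearsal = max(EF_Stage build=7, EF_Staff briefing=29) = 29; EF_Rehearsal = 29+8 = 37
Expected project duration μ = 37 weeks. Critical path: AV setup → Marketing push → Ticketing → Staff briefing → Rehearsal.

37 weeks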